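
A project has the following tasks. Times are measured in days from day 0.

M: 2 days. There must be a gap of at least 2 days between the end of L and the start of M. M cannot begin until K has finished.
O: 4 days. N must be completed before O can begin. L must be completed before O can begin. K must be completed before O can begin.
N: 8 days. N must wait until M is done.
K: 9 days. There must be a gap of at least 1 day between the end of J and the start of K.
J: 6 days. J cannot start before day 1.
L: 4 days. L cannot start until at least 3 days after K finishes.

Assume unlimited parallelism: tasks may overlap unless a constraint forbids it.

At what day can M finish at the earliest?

After its own release at day 1, J can start at day 1 and finishes at day 7.
After J (finishes day 7, plus 1-day gap → day 8), K can start at day 8 and finishes at day 17.
After K (finishes day 17, plus 3-day gap → day 20), L can start at day 20 and finishes at day 24.
M needs all of L (finishes day 24, plus 2-day gap → day 26); K (finishes day 17). That puts its earliest start at day 26; it finishes at 26 + 2 = day 28.

28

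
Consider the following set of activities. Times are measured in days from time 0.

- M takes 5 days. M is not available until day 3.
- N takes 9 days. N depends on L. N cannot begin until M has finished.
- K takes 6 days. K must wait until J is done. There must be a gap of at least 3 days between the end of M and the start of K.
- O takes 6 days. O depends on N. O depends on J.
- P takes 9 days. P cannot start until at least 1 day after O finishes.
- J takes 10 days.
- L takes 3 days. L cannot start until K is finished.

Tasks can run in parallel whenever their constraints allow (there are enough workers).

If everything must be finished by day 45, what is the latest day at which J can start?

Nothing follows P; the deadline of day 45 is its only limit. It must start by 45 − 9 = day 36.
Since P (must start by day 36, minus 1-day gap → day 35) depends on it, O must finish by day 35. Backing off its 6-day duration gives a latest start of day 29.
Since O (must start by day 29) depends on it, N must finish by day 29. Backing off its 9-day duration gives a latest start of day 20.
L has to be done before N (must start by day 20). That means finishing by day 20, i.e. starting by 20 − 3 = day 17.
Since L (must start by day 17) depends on it, K must finish by day 17. Backing off its 6-day duration gives a latest start of day 11.
J must finish in time for K (must start by day 11); O (must start by day 29). The tightest is day 11, so J must start by 11 − 10 = day 1.

1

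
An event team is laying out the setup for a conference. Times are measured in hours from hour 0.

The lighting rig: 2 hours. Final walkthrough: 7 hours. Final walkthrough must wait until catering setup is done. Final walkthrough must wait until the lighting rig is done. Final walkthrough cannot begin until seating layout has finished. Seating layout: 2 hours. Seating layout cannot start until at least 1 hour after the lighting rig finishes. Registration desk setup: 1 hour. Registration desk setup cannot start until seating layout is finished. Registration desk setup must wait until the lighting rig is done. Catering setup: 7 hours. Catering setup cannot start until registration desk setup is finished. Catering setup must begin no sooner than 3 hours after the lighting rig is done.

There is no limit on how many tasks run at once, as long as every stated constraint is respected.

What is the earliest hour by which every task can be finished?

The lighting rig has no prerequisites, so it starts at hour 0 and finishes at hour 2.
Seating layout waits on the lighting rig (finishes hour 2, plus 1-hour gap → hour 3), so it starts at hour 3 and finishes at 3 + 2 = hour 5.
Registration desk setup cannot start until seating layout (finishes hour 5); the lighting rig (finishes hour 2). The controlling bound is hour 5, so registration desk setup finishes at 5 + 1 = hour 6.
Catering setup needs all of registration desk setup (finishes hour 6); the lighting rig (finishes hour 2, plus 3-hour gap → hour 5). That puts its earliest start at hour 6; it finishes at 6 + 7 = hour 13.
For final walkthrough: catering setup (finishes hour 13); the lighting rig (finishes hour 2); seating layout (finishes hour 5). Taking the maximum gives a start of hour 13, and it finishes at 13 + 7 = hour 20.
All tasks are finished once the last one completes. Finish times: The lighting rig at 2, Seating layout at 5, Registration desk setup at 6, Catering setup at 13, Final walkthrough at 20. The latest is hour 20.

20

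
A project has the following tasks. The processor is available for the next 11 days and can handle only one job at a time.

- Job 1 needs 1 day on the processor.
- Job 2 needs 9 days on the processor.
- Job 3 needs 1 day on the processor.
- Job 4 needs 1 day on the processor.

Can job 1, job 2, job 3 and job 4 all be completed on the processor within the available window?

No

Running back to back, the jobs need 1 + 9 + 1 + 1 = 12 days on the processor.
Since 12 > 11, they cannot all fit.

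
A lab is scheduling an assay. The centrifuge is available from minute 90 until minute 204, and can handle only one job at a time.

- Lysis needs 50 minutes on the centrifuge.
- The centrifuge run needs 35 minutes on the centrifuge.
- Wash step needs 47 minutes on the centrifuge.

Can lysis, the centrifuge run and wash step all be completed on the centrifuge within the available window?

The centrifuge window is 204 − 90 = 114 minutes.
Running back to back, the jobs need 50 + 35 + 47 = 132 minutes on the centrifuge.
Since 132 > 114, they cannot all fit.

No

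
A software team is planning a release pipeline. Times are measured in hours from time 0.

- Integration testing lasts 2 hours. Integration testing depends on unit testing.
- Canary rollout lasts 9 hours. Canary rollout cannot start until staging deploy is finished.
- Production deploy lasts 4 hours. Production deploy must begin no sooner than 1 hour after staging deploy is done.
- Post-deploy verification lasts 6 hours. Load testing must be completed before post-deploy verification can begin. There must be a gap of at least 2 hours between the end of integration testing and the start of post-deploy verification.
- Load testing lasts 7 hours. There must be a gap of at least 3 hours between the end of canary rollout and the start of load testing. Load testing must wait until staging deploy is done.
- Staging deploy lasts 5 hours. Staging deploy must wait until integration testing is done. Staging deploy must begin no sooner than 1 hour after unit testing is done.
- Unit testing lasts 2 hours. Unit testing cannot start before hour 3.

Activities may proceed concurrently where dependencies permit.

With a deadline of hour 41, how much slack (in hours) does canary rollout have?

4

Unit testing cannot begin until its own release at hour 3. It runs from hour 3 to 3 + 2 = hour 5.
After unit testing (finishes hour 5), integration testing can start at hour 5 and finishes at hour 7.
Staging deploy needs all of integration testing (finishes hour 7); unit testing (finishes hour 5, plus 1-hour gap → hour 6). That puts its earliest start at hour 7; it finishes at 7 + 5 = hour 12.
Canary rollout cannot begin until staging deploy (finishes hour 12). It runs from hour 12 to 12 + 9 = hour 21.

Working backward from the deadline:
To finish by hour 41, post-deploy verification (duration 6) must start no later than hour 35.
Load testing feeds into post-deploy verification (must start by hour 35); so load testing must finish by hour 35 and therefore start by hour 28.
Canary rollout feeds into load testing (must start by hour 28, minus 3-hour gap → hour 25); so canary rollout must finish by hour 25 and therefore start by hour 16.
So canary rollout can start as early as hour 12 and as late as hour 16, giving 16 − 12 = 4 hours of slack.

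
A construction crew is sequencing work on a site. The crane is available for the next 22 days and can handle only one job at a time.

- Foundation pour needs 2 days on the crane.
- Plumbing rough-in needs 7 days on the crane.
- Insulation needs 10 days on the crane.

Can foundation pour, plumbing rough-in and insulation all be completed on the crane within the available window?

Running back to back, the jobs need 2 + 7 + 10 = 19 days on the crane.
Since 19 ≤ 22, they fit within the window.

Yes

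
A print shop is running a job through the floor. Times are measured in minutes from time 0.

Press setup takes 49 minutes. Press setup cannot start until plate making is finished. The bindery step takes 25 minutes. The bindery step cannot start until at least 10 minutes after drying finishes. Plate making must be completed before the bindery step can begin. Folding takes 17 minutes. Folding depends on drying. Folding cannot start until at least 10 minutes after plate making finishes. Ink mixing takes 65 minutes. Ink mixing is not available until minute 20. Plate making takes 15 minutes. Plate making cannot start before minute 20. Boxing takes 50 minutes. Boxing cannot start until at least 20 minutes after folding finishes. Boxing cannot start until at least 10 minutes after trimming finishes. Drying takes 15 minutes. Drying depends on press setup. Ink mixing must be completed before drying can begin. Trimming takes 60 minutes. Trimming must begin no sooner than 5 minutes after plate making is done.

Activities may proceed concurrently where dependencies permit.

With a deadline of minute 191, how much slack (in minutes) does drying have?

After its own release at minute 20, ink mixing can start at minute 20 and finishes at minute 85.
After its own release at minute 20, plate making can start at minute 20 and finishes at minute 35.
Press setup cannot begin until plate making (finishes minute 35). It runs from minute 35 to 35 + 49 = minute 84.
Drying cannot start until press setup (finishes minute 84); ink mixing (finishes minute 85). The controlling bound is minute 85, so drying finishes at 85 + 15 = minute 100.

Working backward from the deadline:
To finish by minute 191, boxing (duration 50) must start no later than minute 141.
Folding must finish before boxing (must start by minute 141, minus 20-minute gap → minute 121). With a 17-minute duration, folding must start by 121 − 17 = minute 104.
To finish by minute 191, the bindery step (duration 25) must start no later than minute 166.
Drying has several dependents: folding (must start by minute 104); the bindery step (must start by minute 166, minus 10-minute gap → minute 156). The earliest of those limits is minute 104, so drying must start by 104 − 15 = minute 89.
So drying can start as early as minute 85 and as late as minute 89, giving 89 − 85 = 4 minutes of slack.

4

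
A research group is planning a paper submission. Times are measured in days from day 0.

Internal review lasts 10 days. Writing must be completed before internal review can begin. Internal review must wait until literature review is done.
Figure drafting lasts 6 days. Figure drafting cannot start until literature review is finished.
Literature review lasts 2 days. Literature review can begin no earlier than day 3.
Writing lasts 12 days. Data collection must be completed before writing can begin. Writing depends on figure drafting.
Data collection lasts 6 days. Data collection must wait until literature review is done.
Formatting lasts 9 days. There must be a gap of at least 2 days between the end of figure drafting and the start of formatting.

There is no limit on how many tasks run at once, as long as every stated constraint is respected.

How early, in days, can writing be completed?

23

Literature review cannot begin until its own release at day 3. It runs from day 3 to 3 + 2 = day 5.
Figure drafting cannot begin until literature review (finishes day 5). It runs from day 5 to 5 + 6 = day 11.
Data collection cannot begin until literature review (finishes day 5). It runs from day 5 to 5 + 6 = day 11.
Writing has to wait for data collection (finishes day 11); figure drafting (finishes day 11). The latest of these is day 11, so writing runs day 11 to 11 + 12 = day 23.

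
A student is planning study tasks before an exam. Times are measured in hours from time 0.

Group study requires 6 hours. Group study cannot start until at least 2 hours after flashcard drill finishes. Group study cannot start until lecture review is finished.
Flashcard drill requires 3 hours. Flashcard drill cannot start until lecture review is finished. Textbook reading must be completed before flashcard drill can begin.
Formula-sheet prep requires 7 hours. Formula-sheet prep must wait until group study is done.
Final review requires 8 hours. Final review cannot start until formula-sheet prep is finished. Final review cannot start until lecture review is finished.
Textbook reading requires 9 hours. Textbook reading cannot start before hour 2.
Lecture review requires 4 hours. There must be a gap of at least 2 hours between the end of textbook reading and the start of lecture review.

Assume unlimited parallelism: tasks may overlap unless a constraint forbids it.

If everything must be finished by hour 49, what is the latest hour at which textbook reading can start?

Final review must finish by hour 49; it takes 8 hours, so it must start by 49 − 8 = hour 41.
Formula-sheet prep feeds into final review (must start by hour 41); so formula-sheet prep must finish by hour 41 and therefore start by hour 34.
Group study feeds into formula-sheet prep (must start by hour 34); so group study must finish by hour 34 and therefore start by hour 28.
Since group study (must start by hour 28, minus 2-hour gap → hour 26) depends on it, flashcard drill must finish by hour 26. Backing off its 3-hour duration gives a latest start of hour 23.
Lecture review has several dependents: flashcard drill (must start by hour 23); group study (must start by hour 28); final review (must start by hour 41). The earliest of those limits is hour 23, so lecture review must start by 23 − 4 = hour 19.
Textbook reading feeds lecture review (must start by hour 19, minus 2-hour gap → hour 17); flashcard drill (must start by hour 23). Taking the minimum, textbook reading must finish by hour 17 and start by 17 − 9 = hour 8.

8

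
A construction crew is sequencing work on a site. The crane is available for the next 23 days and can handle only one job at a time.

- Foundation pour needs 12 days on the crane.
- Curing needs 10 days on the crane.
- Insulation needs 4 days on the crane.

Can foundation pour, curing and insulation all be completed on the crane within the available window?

No

Running back to back, the jobs need 12 + 10 + 4 = 26 days on the crane.
Since 26 > 23, they cannot all fit.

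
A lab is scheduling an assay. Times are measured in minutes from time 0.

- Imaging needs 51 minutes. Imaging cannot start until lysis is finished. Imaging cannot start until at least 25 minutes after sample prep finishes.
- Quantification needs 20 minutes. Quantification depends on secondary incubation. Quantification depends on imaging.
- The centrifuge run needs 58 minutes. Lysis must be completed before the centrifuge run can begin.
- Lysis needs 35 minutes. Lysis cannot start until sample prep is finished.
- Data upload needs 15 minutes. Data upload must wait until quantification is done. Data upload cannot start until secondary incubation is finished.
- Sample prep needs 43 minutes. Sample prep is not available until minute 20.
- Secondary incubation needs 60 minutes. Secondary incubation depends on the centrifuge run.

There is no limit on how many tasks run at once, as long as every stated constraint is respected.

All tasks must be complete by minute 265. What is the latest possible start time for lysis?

Data upload must finish by minute 265; it takes 15 minutes, so it must start by 265 − 15 = minute 250.
Quantification must finish before data upload (must start by minute 250). With a 20-minute duration, quantification must start by 250 − 20 = minute 230.
Secondary incubation has several dependents: quantification (must start by minute 230); data upload (must start by minute 250). The earliest of those limits is minute 230, so secondary incubation must start by 230 − 60 = minute 170.
The centrifuge run feeds into secondary incubation (must start by minute 170); so the centrifuge run must finish by minute 170 and therefore start by minute 112.
Imaging feeds into quantification (must start by minute 230); so imaging must finish by minute 230 and therefore start by minute 179.
For lysis: the centrifuge run (must start by minute 112); imaging (must start by minute 179). The most restrictive is minute 112; with a 35-minute duration, lysis must start by minute 77.

77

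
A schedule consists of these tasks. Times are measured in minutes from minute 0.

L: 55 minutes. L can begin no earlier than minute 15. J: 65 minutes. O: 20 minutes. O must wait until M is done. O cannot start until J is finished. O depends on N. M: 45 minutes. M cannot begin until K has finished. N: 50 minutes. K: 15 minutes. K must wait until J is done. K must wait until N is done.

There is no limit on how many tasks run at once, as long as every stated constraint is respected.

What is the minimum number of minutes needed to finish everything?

N can start immediately at minute 0; it finishes at minute 50.
L waits on its own release at minute 15, so it starts at minute 15 and finishes at 15 + 55 = minute 70.
J can start immediately at minute 0; it finishes at minute 65.
K has to wait for J (finishes minute 65); N (finishes minute 50). The latest of these is minute 65, so K runs minute 65 to 65 + 15 = minute 80.
M cannot begin until K (finishes minute 80). It runs from minute 80 to 80 + 45 = minute 125.
O cannot start until M (finishes minute 125); J (finishes minute 65); N (finishes minute 50). The controlling bound is minute 125, so O finishes at 125 + 20 = minute 145.
All tasks are finished once the last one completes. Finish times: J at 65, K at 80, L at 70, M at 125, N at 50, O at 145. The latest is minute 145.

145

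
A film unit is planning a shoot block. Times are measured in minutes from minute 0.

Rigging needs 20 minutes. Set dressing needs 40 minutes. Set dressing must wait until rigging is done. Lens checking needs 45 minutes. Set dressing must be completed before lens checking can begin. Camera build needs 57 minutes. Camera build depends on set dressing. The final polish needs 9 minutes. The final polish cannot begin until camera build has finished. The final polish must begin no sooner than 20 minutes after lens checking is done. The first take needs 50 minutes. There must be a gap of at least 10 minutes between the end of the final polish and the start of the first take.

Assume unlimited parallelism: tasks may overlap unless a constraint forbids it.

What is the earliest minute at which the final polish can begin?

125

Rigging has no prerequisites, so it starts at minute 0 and finishes at minute 20.
Set dressing waits on rigging (finishes minute 20), so it starts at minute 20 and finishes at 20 + 40 = minute 60.
Lens checking waits on set dressing (finishes minute 60), so it starts at minute 60 and finishes at 60 + 45 = minute 105.
After set dressing (finishes minute 60), camera build can start at minute 60 and finishes at minute 117.
The final polish waits on camera build (finishes minute 117); lens checking (finishes minute 105, plus 20-minute gap → minute 125). The latest of these is minute 125, which is the earliest the final polish can start.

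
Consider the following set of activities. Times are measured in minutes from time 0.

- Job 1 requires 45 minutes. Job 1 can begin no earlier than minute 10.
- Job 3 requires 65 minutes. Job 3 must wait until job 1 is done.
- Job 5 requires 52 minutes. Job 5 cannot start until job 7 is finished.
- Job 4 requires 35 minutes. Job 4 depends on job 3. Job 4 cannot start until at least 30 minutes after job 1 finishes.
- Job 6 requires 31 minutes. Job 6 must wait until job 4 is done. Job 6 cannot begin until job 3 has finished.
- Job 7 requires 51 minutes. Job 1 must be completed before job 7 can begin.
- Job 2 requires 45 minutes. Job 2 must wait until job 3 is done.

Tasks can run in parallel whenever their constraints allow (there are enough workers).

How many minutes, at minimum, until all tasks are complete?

186

Job 1 waits on its own release at minute 10, so it starts at minute 10 and finishes at 10 + 45 = minute 55.
Job 7 cannot begin until job 1 (finishes minute 55). It runs from minute 55 to 55 + 51 = minute 106.
Job 5 waits on job 7 (finishes minute 106), so it starts at minute 106 and finishes at 106 + 52 = minute 158.
After job 1 (finishes minute 55), job 3 can start at minute 55 and finishes at minute 120.
Job 4 has to wait for job 3 (finishes minute 120); job 1 (finishes minute 55, plus 30-minute gap → minute 85). The latest of these is minute 120, so job 4 runs minute 120 to 120 + 35 = minute 155.
Job 6 needs all of job 4 (finishes minute 155); job 3 (finishes minute 120). That puts its earliest start at minute 155; it finishes at 155 + 31 = minute 186.
After job 3 (finishes minute 120), job 2 can start at minute 120 and finishes at minute 165.
All tasks are finished once the last one completes. Finish times: Job 1 at 55, Job 2 at 165, Job 3 at 120, Job 4 at 155, Job 5 at 158, Job 6 at 186, Job 7 at 106. The latest is minute 186.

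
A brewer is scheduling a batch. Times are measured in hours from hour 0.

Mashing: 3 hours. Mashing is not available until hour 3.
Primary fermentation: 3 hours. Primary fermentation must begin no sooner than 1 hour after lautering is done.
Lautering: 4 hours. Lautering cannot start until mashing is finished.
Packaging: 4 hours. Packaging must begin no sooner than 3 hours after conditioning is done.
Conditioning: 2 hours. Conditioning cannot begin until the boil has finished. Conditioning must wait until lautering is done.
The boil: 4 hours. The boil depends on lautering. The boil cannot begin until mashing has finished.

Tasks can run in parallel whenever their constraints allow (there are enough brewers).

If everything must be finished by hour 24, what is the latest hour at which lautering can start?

7

Packaging has no dependents, so it just needs to finish by hour 24. Starting by 24 − 4 = hour 20 achieves that.
Conditioning must finish before packaging (must start by hour 20, minus 3-hour gap → hour 17). With a 2-hour duration, conditioning must start by 17 − 2 = hour 15.
The boil feeds into conditioning (must start by hour 15); so the boil must finish by hour 15 and therefore start by hour 11.
Primary fermentation has no dependents, so it just needs to finish by hour 24. Starting by 24 − 3 = hour 21 achieves that.
For lautering: the boil (must start by hour 11); primary fermentation (must start by hour 21, minus 1-hour gap → hour 20); conditioning (must start by hour 15). The most restrictive is hour 11; with a 4-hour duration, lautering must start by hour 7.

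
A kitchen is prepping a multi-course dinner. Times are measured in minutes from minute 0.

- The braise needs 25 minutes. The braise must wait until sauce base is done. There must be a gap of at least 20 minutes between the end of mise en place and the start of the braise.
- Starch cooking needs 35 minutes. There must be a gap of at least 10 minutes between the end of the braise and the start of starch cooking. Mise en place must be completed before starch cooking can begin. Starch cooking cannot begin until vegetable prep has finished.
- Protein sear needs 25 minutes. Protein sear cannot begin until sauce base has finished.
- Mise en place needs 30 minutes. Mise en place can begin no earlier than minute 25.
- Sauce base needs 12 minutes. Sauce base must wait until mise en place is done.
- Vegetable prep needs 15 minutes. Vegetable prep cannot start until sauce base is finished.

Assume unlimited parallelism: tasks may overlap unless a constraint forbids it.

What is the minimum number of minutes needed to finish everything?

145

After its own release at minute 25, mise en place can start at minute 25 and finishes at minute 55.
After mise en place (finishes minute 55), sauce base can start at minute 55 and finishes at minute 67.
Vegetable prep cannot begin until sauce base (finishes minute 67). It runs from minute 67 to 67 + 15 = minute 82.
Protein sear waits on sauce base (finishes minute 67), so it starts at minute 67 and finishes at 67 + 25 = minute 92.
The braise needs all of sauce base (finishes minute 67); mise en place (finishes minute 55, plus 20-minute gap → minute 75). That puts its earliest start at minute 75; it finishes at 75 + 25 = minute 100.
Starch cooking has to wait for the braise (finishes minute 100, plus 10-minute gap → minute 110); mise en place (finishes minute 55); vegetable prep (finishes minute 82). The latest of these is minute 110, so starch cooking runs minute 110 to 110 + 35 = minute 145.
All tasks are finished once the last one completes. Finish times: Mise en place at 55, Sauce base at 67, The braise at 100, Protein sear at 92, Vegetable prep at 82, Starch cooking at 145. The latest is minute 145.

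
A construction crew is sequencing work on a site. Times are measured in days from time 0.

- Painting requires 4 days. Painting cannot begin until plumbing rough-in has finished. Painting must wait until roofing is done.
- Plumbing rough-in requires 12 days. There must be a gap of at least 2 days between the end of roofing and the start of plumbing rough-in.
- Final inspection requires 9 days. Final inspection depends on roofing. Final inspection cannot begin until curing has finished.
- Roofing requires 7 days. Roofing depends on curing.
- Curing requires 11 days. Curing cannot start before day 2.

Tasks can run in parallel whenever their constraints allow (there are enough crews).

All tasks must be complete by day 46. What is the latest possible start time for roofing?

Painting must finish by day 46; it takes 4 days, so it must start by 46 − 4 = day 42.
Plumbing rough-in must finish before painting (must start by day 42). With a 12-day duration, plumbing rough-in must start by 42 − 12 = day 30.
Nothing follows final inspection; the deadline of day 46 is its only limit. It must start by 46 − 9 = day 37.
Roofing has several dependents: plumbing rough-in (must start by day 30, minus 2-day gap → day 28); painting (must start by day 42); final inspection (must start by day 37). The earliest of those limits is day 28, so roofing must start by 28 − 7 = day 21.

21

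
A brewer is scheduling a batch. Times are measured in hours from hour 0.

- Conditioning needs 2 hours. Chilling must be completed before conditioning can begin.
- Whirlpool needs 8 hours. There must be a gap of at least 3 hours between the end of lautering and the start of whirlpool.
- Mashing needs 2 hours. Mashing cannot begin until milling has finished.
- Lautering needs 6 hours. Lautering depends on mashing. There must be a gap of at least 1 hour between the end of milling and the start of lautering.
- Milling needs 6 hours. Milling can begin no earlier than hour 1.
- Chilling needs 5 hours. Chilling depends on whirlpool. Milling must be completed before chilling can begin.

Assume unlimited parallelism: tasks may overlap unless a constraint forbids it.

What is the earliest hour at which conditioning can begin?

Milling cannot begin until its own release at hour 1. It runs from hour 1 to 1 + 6 = hour 7.
Mashing cannot begin until milling (finishes hour 7). It runs from hour 7 to 7 + 2 = hour 9.
For lautering: mashing (finishes hour 9); milling (finishes hour 7, plus 1-hour gap → hour 8). Taking the maximum gives a start of hour 9, and it finishes at 9 + 6 = hour 15.
Whirlpool cannot begin until lautering (finishes hour 15, plus 3-hour gap → hour 18). It runs from hour 18 to 18 + 8 = hour 26.
Chilling has to wait for whirlpool (finishes hour 26); milling (finishes hour 7). The latest of these is hour 26, so chilling runs hour 26 to 26 + 5 = hour 31.
Conditioning waits on chilling (finishes hour 31), so the earliest it can start is hour 31.

31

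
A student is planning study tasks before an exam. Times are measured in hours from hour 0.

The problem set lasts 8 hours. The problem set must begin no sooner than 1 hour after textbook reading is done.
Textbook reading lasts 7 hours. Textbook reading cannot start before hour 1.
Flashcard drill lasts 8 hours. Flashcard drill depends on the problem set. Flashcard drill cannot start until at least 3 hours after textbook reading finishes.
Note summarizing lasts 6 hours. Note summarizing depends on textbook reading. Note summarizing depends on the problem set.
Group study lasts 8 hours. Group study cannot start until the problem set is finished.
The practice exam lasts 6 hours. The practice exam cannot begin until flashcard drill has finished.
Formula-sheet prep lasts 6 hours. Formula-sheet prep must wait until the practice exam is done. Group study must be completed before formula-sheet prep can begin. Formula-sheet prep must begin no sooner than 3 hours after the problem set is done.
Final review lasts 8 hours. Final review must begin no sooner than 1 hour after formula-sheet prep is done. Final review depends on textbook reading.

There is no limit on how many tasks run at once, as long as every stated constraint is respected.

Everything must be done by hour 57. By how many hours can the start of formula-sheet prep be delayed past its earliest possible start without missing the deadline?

11

Textbook reading cannot begin until its own release at hour 1. It runs from hour 1 to 1 + 7 = hour 8.
The problem set waits on textbook reading (finishes hour 8, plus 1-hour gap → hour 9), so it starts at hour 9 and finishes at 9 + 8 = hour 17.
After the problem set (finishes hour 17), group study can start at hour 17 and finishes at hour 25.
Flashcard drill has to wait for the problem set (finishes hour 17); textbook reading (finishes hour 8, plus 3-hour gap → hour 11). The latest of these is hour 17, so flashcard drill runs hour 17 to 17 + 8 = hour 25.
The practice exam cannot begin until flashcard drill (finishes hour 25). It runs from hour 25 to 25 + 6 = hour 31.
Formula-sheet prep cannot start until the practice exam (finishes hour 31); group study (finishes hour 25); the problem set (finishes hour 17, plus 3-hour gap → hour 20). The controlling bound is hour 31, so formula-sheet prep finishes at 31 + 6 = hour 37.

Working backward from the deadline:
Final review has no dependents, so it just needs to finish by hour 57. Starting by 57 − 8 = hour 49 achieves that.
Formula-sheet prep has to be done before final review (must start by hour 49, minus 1-hour gap → hour 48). That means finishing by hour 48, i.e. starting by 48 − 6 = hour 42.
So formula-sheet prep can start as early as hour 31 and as late as hour 42, giving 42 − 31 = 11 hours of slack.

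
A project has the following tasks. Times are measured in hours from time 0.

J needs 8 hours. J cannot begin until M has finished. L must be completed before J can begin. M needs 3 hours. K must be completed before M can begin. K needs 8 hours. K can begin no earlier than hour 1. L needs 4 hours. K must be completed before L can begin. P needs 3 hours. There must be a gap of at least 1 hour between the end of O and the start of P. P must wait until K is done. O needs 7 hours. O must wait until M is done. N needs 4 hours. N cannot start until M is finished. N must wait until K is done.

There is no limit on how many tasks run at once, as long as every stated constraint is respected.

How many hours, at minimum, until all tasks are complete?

23

K cannot begin until its own release at hour 1. It runs from hour 1 to 1 + 8 = hour 9.
After K (finishes hour 9), M can start at hour 9 and finishes at hour 12.
O cannot begin until M (finishes hour 12). It runs from hour 12 to 12 + 7 = hour 19.
P cannot start until O (finishes hour 19, plus 1-hour gap → hour 20); K (finishes hour 9). The controlling bound is hour 20, so P finishes at 20 + 3 = hour 23.
N needs all of M (finishes hour 12); K (finishes hour 9). That puts its earliest start at hour 12; it finishes at 12 + 4 = hour 16.
L cannot begin until K (finishes hour 9). It runs from hour 9 to 9 + 4 = hour 13.
J cannot start until M (finishes hour 12); L (finishes hour 13). The controlling bound is hour 13, so J finishes at 13 + 8 = hour 21.
All tasks are finished once the last one completes. Finish times: J at 21, K at 9, L at 13, M at 12, N at 16, O at 19, P at 23. The latest is hour 23.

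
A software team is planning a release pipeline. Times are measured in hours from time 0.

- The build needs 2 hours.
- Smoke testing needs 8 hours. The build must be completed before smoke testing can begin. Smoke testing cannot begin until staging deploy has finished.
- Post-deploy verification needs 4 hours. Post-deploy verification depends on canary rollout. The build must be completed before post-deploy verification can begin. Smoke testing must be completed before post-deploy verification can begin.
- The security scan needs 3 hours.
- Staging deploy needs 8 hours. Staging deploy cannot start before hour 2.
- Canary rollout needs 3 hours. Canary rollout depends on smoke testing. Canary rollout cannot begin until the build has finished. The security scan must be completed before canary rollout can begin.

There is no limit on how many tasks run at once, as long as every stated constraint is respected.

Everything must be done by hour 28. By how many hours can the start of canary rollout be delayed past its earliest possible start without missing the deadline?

3

Staging deploy cannot begin until its own release at hour 2. It runs from hour 2 to 2 + 8 = hour 10.
The security scan has no prerequisites, so it starts at hour 0 and finishes at hour 3.
Nothing blocks the build, so it runs from hour 0 to hour 2.
Smoke testing has to wait for the build (finishes hour 2); staging deploy (finishes hour 10). The latest of these is hour 10, so smoke testing runs hour 10 to 10 + 8 = hour 18.
Canary rollout cannot start until smoke testing (finishes hour 18); the build (finishes hour 2); the security scan (finishes hour 3). The controlling bound is hour 18, so canary rollout finishes at 18 + 3 = hour 21.

Working backward from the deadline:
Nothing follows post-deploy verification; the deadline of hour 28 is its only limit. It must start by 28 − 4 = hour 24.
Since post-deploy verification (must start by hour 24) depends on it, canary rollout must finish by hour 24. Backing off its 3-hour duration gives a latest start of hour 21.
So canary rollout can start as early as hour 18 and as late as hour 21, giving 21 − 18 = 3 hours of slack.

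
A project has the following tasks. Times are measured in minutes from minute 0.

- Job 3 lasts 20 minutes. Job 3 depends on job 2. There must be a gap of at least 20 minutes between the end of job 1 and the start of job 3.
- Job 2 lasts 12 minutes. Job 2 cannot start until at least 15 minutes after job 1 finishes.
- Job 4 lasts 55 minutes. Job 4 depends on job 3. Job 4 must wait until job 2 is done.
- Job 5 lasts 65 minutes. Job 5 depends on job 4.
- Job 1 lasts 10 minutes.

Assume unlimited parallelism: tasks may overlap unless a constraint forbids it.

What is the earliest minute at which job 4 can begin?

57

Job 1 can start immediately at minute 0; it finishes at minute 10.
After job 1 (finishes minute 10, plus 15-minute gap → minute 25), job 2 can start at minute 25 and finishes at minute 37.
Job 3 has to wait for job 2 (finishes minute 37); job 1 (finishes minute 10, plus 20-minute gap → minute 30). The latest of these is minute 37, so job 3 runs minute 37 to 37 + 20 = minute 57.
Job 4 waits on job 3 (finishes minute 57); job 2 (finishes minute 37). The latest of these is minute 57, which is the earliest job 4 can start.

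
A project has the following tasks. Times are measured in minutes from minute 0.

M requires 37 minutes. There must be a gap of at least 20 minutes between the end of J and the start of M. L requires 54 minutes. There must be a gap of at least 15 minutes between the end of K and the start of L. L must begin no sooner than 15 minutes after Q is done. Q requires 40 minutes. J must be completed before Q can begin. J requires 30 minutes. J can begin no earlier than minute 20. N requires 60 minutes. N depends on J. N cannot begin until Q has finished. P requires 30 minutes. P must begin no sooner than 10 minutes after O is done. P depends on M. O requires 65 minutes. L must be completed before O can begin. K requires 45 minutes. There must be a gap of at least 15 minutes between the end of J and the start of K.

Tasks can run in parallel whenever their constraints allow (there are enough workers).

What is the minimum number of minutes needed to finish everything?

After its own release at minute 20, J can start at minute 20 and finishes at minute 50.
Q waits on J (finishes minute 50), so it starts at minute 50 and finishes at 50 + 40 = minute 90.
N has to wait for J (finishes minute 50); Q (finishes minute 90). The latest of these is minute 90, so N runs minute 90 to 90 + 60 = minute 150.
After J (finishes minute 50, plus 20-minute gap → minute 70), M can start at minute 70 and finishes at minute 107.
After J (finishes minute 50, plus 15-minute gap → minute 65), K can start at minute 65 and finishes at minute 110.
For L: K (finishes minute 110, plus 15-minute gap → minute 125); Q (finishes minute 90, plus 15-minute gap → minute 105). Taking the maximum gives a start of minute 125, and it finishes at 125 + 54 = minute 179.
O cannot begin until L (finishes minute 179). It runs from minute 179 to 179 + 65 = minute 244.
P cannot start until O (finishes minute 244, plus 10-minute gap → minute 254); M (finishes minute 107). The controlling bound is minute 254, so P finishes at 254 + 30 = minute 284.
All tasks are finished once the last one completes. Finish times: J at 50, K at 110, L at 179, M at 107, N at 150, O at 244, P at 284, Q at 90. The latest is minute 284.

284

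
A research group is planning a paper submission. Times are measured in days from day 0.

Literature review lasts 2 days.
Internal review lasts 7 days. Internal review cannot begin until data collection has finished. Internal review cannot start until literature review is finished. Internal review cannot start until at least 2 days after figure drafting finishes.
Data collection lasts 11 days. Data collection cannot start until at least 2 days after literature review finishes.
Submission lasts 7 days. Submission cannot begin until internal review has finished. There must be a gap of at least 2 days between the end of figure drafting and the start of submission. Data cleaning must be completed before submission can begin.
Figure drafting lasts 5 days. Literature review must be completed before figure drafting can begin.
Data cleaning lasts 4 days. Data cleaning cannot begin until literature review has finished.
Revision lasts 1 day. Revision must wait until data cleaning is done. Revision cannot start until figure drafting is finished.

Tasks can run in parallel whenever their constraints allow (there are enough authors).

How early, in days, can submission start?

22

Literature review can start immediately at day 0; it finishes at day 2.
Figure drafting cannot begin until literature review (finishes day 2). It runs from day 2 to 2 + 5 = day 7.
Data cleaning waits on literature review (finishes day 2), so it starts at day 2 and finishes at 2 + 4 = day 6.
Data collection waits on literature review (finishes day 2, plus 2-day gap → day 4), so it starts at day 4 and finishes at 4 + 11 = day 15.
Internal review has to wait for data collection (finishes day 15); literature review (finishes day 2); figure drafting (finishes day 7, plus 2-day gap → day 9). The latest of these is day 15, so internal review runs day 15 to 15 + 7 = day 22.
Submission waits on internal review (finishes day 22); figure drafting (finishes day 7, plus 2-day gap → day 9); data cleaning (finishes day 6). The latest of these is day 22, which is the earliest submission can start.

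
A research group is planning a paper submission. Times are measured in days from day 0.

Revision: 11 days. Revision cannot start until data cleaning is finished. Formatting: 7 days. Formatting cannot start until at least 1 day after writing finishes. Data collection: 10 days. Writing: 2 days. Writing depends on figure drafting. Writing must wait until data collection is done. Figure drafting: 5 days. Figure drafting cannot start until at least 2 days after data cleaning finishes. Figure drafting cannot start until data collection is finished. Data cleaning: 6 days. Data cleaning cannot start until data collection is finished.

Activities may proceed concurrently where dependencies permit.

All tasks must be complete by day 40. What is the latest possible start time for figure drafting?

25

Nothing follows formatting; the deadline of day 40 is its only limit. It must start by 40 − 7 = day 33.
Writing has to be done before formatting (must start by day 33, minus 1-day gap → day 32). That means finishing by day 32, i.e. starting by 32 − 2 = day 30.
Figure drafting must finish before writing (must start by day 30). With a 5-day duration, figure drafting must start by 30 − 5 = day 25.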